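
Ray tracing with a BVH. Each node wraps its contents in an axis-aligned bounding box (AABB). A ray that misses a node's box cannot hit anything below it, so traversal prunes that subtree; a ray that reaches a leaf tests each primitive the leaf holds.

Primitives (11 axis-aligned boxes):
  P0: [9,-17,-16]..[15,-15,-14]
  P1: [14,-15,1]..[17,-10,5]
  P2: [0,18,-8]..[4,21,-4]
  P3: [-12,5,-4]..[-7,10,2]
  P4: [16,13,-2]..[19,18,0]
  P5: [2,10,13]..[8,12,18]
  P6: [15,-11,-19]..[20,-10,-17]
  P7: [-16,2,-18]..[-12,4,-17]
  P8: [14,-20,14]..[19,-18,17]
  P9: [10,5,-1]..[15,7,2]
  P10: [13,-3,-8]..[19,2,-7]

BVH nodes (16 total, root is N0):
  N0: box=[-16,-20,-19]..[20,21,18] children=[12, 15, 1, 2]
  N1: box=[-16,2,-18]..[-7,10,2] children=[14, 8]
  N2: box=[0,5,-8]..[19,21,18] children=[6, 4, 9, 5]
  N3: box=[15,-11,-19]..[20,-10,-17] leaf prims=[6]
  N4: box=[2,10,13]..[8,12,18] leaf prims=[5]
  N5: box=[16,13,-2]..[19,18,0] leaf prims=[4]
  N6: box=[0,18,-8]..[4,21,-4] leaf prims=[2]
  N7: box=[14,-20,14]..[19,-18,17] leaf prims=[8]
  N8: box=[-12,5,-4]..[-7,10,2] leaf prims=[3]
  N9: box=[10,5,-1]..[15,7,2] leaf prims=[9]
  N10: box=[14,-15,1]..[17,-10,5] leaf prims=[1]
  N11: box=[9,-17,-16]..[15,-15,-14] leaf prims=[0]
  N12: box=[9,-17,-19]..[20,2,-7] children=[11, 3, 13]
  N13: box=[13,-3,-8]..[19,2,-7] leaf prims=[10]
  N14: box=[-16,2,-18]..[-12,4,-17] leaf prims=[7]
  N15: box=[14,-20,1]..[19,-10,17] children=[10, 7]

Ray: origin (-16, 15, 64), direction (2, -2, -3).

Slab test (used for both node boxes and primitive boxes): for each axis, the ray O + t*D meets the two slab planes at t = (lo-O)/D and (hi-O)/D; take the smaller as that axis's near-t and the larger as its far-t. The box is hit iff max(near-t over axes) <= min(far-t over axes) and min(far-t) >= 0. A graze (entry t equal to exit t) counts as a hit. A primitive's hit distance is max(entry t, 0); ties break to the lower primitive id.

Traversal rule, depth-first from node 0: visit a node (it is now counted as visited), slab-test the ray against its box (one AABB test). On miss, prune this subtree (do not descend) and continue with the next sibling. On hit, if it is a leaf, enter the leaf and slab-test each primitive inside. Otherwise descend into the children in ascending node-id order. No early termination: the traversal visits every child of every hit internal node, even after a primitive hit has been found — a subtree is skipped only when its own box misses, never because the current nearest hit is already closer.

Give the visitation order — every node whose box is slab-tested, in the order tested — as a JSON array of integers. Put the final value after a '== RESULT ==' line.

Walk:
N0 x:[0,18] y:[-3,35/2] z:[46/3,83/3] -> hit [46/3,35/2], descend [1, 2, 12, 15]
  N1 x:[0,9/2] y:[5/2,13/2] z:[62/3,82/3] -> miss, prune
  N2 x:[8,35/2] y:[-3,5] z:[46/3,24] -> miss, prune
  N12 x:[25/2,18] y:[13/2,16] z:[71/3,83/3] -> miss, prune
  N15 x:[15,35/2] y:[25/2,35/2] z:[47/3,21] -> hit [47/3,35/2], descend [7, 10]
    N7 x:[15,35/2] y:[33/2,35/2] z:[47/3,50/3] -> hit [33/2,50/3] leaf, test {P8@t=33/2}
    N10 x:[15,33/2] y:[25/2,15] z:[59/3,21] -> miss, prune

Summary -> nodes [0, 1, 2, 12, 15, 7, 10]; box-tests=7; leaf-entries=1; first=P8

== RESULT ==
[0, 1, 2, 12, 15, 7, 10]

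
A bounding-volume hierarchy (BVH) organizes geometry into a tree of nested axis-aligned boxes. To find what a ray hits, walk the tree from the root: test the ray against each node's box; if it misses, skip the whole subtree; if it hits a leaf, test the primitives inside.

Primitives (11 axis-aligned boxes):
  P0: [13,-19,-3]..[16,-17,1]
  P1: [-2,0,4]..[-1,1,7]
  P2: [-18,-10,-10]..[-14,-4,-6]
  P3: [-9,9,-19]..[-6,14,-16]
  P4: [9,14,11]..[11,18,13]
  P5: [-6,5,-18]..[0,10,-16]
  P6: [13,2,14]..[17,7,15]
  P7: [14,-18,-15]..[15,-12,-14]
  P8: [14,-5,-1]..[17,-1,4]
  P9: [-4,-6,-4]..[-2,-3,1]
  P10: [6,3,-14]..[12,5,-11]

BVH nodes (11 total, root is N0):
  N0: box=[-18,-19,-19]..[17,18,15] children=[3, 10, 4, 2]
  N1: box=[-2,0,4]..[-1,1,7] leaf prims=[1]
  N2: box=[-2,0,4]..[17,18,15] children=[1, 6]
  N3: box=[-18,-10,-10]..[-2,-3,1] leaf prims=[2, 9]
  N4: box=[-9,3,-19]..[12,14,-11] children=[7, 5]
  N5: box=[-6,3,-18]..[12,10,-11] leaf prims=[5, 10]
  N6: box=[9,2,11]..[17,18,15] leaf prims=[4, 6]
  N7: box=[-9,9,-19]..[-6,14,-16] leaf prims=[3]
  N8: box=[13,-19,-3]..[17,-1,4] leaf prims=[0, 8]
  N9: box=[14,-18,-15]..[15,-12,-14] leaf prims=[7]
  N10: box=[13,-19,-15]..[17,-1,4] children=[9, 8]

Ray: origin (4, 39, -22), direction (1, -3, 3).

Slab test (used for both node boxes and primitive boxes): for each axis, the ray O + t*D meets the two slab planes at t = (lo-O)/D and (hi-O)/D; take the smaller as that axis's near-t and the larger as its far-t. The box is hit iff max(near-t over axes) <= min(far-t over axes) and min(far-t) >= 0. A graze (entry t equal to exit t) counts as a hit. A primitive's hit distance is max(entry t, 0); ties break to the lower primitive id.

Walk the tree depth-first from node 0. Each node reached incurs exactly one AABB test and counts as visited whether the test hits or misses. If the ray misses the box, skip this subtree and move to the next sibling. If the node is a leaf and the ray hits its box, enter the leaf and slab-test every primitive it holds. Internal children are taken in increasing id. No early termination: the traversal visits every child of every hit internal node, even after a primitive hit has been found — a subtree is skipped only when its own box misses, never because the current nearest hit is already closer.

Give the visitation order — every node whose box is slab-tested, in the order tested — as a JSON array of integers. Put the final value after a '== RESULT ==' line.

Traverse from the root:
N0 x:[-22,13] y:[7,58/3] z:[1,37/3] -> hit [7,37/3], descend [2, 3, 4, 10]
  N2 x:[-6,13] y:[7,13] z:[26/3,37/3] -> hit [26/3,37/3], descend [1, 6]
    N1 x:[-6,-5] y:[38/3,13] z:[26/3,29/3] -> miss, prune
    N6 x:[5,13] y:[7,37/3] z:[11,37/3] -> hit [11,37/3] leaf, test {P4(miss), P6@t=12}
  N3 x:[-22,-6] y:[14,49/3] z:[4,23/3] -> miss, prune
  N4 x:[-13,8] y:[25/3,12] z:[1,11/3] -> miss, prune
  N10 x:[9,13] y:[40/3,58/3] z:[7/3,26/3] -> miss, prune

order=[0, 2, 1, 6, 3, 4, 10]  |boxes|=7  |leaves|=1  hit=P6

== RESULT ==
[0, 2, 1, 6, 3, 4, 10]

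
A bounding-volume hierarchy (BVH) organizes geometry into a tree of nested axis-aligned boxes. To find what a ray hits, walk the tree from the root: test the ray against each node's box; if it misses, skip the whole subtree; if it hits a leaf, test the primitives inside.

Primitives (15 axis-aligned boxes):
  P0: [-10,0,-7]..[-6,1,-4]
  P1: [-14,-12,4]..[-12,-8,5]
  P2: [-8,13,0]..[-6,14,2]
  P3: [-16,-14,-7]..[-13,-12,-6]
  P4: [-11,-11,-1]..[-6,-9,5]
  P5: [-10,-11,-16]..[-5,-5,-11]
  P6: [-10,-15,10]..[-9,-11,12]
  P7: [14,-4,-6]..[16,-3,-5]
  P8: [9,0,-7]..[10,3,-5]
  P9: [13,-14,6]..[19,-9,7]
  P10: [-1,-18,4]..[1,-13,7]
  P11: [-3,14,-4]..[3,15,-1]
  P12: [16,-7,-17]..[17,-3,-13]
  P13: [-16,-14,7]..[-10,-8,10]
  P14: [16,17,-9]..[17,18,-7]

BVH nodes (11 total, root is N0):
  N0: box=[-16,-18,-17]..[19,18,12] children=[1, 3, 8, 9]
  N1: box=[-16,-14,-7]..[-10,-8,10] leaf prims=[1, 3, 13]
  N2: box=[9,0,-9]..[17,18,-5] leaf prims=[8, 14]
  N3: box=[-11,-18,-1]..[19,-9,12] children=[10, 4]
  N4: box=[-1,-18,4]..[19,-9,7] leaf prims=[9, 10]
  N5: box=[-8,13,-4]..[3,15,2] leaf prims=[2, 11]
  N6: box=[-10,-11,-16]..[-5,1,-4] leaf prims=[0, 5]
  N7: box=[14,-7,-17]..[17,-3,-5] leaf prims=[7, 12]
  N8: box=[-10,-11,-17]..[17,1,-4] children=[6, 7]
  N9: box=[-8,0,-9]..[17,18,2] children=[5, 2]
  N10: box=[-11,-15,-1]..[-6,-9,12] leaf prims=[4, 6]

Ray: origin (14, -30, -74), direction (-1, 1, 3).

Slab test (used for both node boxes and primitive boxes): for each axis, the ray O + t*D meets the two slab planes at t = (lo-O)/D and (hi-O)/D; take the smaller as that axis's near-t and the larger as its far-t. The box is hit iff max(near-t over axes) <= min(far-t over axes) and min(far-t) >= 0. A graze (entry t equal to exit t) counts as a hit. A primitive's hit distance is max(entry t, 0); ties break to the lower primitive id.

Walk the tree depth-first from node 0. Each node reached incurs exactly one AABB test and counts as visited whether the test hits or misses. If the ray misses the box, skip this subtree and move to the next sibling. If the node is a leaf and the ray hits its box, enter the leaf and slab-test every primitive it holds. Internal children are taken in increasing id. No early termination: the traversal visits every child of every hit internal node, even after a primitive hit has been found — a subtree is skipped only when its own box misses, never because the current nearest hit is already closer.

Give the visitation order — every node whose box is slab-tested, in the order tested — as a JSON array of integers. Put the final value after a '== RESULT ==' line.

Trace the traversal:
N0 x:[-5,30] y:[12,48] z:[19,86/3] -> hit [19,86/3], descend [1, 3, 8, 9]
  N1 x:[24,30] y:[16,22] z:[67/3,28] -> miss, prune
  N3 x:[-5,25] y:[12,21] z:[73/3,86/3] -> miss, prune
  N8 x:[-3,24] y:[19,31] z:[19,70/3] -> hit [19,70/3], descend [6, 7]
    N6 x:[19,24] y:[19,31] z:[58/3,70/3] -> hit [58/3,70/3] leaf, test {P0(miss), P5@t=58/3}
    N7 x:[-3,0] y:[23,27] z:[19,23] -> miss, prune
  N9 x:[-3,22] y:[30,48] z:[65/3,76/3] -> miss, prune

order=[0, 1, 3, 8, 6, 7, 9]  |boxes|=7  |leaves|=1  hit=P5

== RESULT ==
[0, 1, 3, 8, 6, 7, 9]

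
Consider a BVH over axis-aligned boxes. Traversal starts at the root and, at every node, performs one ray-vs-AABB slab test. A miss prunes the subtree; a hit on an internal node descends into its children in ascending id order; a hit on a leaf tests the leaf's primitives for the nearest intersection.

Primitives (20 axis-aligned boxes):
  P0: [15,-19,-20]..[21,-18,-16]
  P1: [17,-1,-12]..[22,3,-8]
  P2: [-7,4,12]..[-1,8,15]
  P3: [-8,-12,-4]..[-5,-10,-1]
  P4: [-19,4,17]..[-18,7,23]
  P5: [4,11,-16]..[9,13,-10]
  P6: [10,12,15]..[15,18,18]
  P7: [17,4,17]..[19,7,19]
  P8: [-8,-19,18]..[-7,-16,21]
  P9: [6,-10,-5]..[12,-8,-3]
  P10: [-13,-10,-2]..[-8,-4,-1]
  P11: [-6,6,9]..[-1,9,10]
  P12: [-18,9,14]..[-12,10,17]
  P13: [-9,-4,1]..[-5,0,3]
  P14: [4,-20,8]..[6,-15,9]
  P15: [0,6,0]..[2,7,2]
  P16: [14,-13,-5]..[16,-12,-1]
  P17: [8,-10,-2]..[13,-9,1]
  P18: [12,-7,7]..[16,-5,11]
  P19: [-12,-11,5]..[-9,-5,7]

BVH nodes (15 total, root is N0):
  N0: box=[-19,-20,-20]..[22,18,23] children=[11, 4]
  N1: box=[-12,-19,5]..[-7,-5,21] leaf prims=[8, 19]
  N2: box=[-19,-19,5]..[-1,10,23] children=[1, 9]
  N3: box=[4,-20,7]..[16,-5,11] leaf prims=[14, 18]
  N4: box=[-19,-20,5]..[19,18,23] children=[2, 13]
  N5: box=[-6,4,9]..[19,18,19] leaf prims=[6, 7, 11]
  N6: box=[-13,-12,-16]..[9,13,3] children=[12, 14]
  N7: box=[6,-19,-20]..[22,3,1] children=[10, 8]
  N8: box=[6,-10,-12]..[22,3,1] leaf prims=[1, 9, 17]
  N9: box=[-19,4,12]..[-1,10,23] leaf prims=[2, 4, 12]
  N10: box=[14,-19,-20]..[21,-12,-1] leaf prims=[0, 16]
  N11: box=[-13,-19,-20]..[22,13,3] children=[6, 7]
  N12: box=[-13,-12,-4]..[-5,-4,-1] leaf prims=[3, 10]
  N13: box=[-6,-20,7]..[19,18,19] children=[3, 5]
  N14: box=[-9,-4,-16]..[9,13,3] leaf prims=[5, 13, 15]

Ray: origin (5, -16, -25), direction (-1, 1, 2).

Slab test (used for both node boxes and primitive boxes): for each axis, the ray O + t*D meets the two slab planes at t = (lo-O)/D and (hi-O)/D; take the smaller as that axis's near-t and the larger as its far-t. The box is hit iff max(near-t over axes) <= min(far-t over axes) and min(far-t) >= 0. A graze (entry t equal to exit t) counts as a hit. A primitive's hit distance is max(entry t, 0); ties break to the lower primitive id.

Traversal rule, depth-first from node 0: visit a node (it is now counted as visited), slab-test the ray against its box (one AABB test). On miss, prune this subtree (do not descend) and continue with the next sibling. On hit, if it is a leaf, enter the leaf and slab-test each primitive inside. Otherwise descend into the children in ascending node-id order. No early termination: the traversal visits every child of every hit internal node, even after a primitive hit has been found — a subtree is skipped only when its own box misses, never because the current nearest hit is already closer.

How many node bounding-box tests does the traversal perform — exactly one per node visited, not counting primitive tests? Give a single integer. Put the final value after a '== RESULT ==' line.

Trace the traversal:
N0 x:[-17,24] y:[-4,34] z:[5/2,24] -> hit [5/2,24], descend [4, 11]
  N4 x:[-14,24] y:[-4,34] z:[15,24] -> hit [15,24], descend [2, 13]
    N2 x:[6,24] y:[-3,26] z:[15,24] -> hit [15,24], descend [1, 9]
      N1 x:[12,17] y:[-3,11] z:[15,23] -> miss, prune
      N9 x:[6,24] y:[20,26] z:[37/2,24] -> hit [20,24] leaf, test {P2(miss), P4@t=23, P12(miss)}
    N13 x:[-14,11] y:[-4,34] z:[16,22] -> miss, prune
  N11 x:[-17,18] y:[-3,29] z:[5/2,14] -> hit [5/2,14], descend [6, 7]
    N6 x:[-4,18] y:[4,29] z:[9/2,14] -> hit [9/2,14], descend [12, 14]
      N12 x:[10,18] y:[4,12] z:[21/2,12] -> hit [21/2,12] leaf, test {P3(miss), P10(miss)}
      N14 x:[-4,14] y:[12,29] z:[9/2,14] -> hit [12,14] leaf, test {P5(miss), P13@t=13, P15(miss)}
    N7 x:[-17,-1] y:[-3,19] z:[5/2,13] -> miss, prune

Visited [0, 4, 2, 1, 9, 13, 11, 6, 12, 14, 7]. Tests: 11 box, 3 leaf. Nearest: P13.

== RESULT ==
11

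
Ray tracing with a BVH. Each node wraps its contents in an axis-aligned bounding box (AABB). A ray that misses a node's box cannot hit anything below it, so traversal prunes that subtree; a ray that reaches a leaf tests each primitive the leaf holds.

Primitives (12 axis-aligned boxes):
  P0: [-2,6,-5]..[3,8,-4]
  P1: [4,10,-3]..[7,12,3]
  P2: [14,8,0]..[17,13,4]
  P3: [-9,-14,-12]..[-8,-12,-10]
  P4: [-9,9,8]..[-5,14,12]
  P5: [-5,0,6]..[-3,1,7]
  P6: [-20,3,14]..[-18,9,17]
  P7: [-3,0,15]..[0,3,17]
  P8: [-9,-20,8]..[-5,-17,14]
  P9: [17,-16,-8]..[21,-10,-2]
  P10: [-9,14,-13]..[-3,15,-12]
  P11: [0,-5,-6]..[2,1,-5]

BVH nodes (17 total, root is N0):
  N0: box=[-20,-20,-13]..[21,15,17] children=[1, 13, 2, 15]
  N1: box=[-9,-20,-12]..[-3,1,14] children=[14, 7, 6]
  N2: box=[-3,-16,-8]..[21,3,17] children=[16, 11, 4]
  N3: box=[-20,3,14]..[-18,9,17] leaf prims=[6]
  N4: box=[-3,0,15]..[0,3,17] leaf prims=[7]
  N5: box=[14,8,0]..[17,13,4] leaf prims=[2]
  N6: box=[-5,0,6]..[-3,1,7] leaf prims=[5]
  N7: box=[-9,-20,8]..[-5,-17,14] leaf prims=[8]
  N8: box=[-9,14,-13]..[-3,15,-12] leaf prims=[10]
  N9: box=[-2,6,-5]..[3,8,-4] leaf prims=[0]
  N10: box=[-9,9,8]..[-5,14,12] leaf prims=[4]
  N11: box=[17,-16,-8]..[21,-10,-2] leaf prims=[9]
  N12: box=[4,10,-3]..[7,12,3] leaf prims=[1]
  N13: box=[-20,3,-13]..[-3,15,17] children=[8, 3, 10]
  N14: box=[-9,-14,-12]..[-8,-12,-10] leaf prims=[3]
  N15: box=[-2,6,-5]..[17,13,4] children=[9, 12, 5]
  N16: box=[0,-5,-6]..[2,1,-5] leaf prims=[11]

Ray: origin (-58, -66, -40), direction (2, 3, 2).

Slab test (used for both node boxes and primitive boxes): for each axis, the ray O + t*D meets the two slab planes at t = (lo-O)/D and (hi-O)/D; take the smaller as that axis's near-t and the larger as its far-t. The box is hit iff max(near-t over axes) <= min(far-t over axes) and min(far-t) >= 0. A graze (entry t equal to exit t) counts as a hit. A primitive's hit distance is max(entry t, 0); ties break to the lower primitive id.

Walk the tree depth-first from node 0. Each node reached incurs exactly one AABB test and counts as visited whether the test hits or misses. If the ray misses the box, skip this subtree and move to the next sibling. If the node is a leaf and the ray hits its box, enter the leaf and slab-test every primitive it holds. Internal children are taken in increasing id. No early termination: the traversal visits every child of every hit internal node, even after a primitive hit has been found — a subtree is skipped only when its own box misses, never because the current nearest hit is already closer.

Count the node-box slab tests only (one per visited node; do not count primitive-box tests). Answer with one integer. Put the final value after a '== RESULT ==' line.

Trace the traversal:
N0 x:[19,79/2] y:[46/3,27] z:[27/2,57/2] -> hit [19,27], descend [1, 2, 13, 15]
  N1 x:[49/2,55/2] y:[46/3,67/3] z:[14,27] -> miss, prune
  N2 x:[55/2,79/2] y:[50/3,23] z:[16,57/2] -> miss, prune
  N13 x:[19,55/2] y:[23,27] z:[27/2,57/2] -> hit [23,27], descend [3, 8, 10]
    N3 x:[19,20] y:[23,25] z:[27,57/2] -> miss, prune
    N8 x:[49/2,55/2] y:[80/3,27] z:[27/2,14] -> miss, prune
    N10 x:[49/2,53/2] y:[25,80/3] z:[24,26] -> hit [25,26] leaf, test {P4@t=25}
  N15 x:[28,75/2] y:[24,79/3] z:[35/2,22] -> miss, prune

Visited [0, 1, 2, 13, 3, 8, 10, 15]. Tests: 8 box, 1 leaf. Nearest: P4.

== RESULT ==
8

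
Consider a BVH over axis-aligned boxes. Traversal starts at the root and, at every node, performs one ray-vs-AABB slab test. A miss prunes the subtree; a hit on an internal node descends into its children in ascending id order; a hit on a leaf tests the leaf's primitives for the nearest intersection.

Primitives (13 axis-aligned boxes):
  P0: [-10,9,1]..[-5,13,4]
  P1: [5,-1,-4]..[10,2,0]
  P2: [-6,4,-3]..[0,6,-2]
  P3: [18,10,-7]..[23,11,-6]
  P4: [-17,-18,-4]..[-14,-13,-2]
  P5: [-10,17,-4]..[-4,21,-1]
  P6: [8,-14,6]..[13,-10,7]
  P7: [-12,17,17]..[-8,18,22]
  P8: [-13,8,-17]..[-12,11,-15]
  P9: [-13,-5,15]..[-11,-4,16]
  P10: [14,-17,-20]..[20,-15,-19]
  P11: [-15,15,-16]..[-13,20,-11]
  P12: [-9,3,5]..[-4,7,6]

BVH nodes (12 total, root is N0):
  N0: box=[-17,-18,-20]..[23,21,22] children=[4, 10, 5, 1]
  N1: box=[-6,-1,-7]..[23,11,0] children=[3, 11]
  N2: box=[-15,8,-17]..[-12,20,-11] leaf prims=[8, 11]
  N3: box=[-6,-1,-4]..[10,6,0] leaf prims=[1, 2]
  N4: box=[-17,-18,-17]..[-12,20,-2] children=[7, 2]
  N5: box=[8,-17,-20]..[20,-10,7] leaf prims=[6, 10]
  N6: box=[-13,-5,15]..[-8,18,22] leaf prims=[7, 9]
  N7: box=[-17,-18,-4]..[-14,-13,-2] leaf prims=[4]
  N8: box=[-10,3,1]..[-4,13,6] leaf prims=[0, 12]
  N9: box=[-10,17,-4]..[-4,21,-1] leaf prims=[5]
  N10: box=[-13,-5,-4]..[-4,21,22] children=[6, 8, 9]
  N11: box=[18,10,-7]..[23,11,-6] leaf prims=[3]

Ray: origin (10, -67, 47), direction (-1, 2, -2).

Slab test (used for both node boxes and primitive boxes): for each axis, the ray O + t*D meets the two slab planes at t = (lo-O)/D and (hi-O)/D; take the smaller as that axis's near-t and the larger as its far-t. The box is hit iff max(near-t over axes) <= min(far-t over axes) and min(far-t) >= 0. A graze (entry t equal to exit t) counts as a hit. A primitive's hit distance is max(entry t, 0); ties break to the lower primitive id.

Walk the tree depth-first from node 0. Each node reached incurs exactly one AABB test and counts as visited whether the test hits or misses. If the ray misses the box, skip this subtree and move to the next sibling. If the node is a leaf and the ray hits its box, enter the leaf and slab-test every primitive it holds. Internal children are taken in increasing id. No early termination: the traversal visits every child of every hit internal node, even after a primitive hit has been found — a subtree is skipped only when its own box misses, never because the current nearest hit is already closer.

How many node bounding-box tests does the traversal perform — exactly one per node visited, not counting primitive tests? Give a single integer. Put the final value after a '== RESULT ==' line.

Trace the traversal:
N0 x:[-13,27] y:[49/2,44] z:[25/2,67/2] -> hit [49/2,27], descend [1, 4, 5, 10]
  N1 x:[-13,16] y:[33,39] z:[47/2,27] -> miss, prune
  N4 x:[22,27] y:[49/2,87/2] z:[49/2,32] -> hit [49/2,27], descend [2, 7]
    N2 x:[22,25] y:[75/2,87/2] z:[29,32] -> miss, prune
    N7 x:[24,27] y:[49/2,27] z:[49/2,51/2] -> hit [49/2,51/2] leaf, test {P4@t=49/2}
  N5 x:[-10,2] y:[25,57/2] z:[20,67/2] -> miss, prune
  N10 x:[14,23] y:[31,44] z:[25/2,51/2] -> miss, prune

order=[0, 1, 4, 2, 7, 5, 10]  |boxes|=7  |leaves|=1  hit=P4

== RESULT ==
7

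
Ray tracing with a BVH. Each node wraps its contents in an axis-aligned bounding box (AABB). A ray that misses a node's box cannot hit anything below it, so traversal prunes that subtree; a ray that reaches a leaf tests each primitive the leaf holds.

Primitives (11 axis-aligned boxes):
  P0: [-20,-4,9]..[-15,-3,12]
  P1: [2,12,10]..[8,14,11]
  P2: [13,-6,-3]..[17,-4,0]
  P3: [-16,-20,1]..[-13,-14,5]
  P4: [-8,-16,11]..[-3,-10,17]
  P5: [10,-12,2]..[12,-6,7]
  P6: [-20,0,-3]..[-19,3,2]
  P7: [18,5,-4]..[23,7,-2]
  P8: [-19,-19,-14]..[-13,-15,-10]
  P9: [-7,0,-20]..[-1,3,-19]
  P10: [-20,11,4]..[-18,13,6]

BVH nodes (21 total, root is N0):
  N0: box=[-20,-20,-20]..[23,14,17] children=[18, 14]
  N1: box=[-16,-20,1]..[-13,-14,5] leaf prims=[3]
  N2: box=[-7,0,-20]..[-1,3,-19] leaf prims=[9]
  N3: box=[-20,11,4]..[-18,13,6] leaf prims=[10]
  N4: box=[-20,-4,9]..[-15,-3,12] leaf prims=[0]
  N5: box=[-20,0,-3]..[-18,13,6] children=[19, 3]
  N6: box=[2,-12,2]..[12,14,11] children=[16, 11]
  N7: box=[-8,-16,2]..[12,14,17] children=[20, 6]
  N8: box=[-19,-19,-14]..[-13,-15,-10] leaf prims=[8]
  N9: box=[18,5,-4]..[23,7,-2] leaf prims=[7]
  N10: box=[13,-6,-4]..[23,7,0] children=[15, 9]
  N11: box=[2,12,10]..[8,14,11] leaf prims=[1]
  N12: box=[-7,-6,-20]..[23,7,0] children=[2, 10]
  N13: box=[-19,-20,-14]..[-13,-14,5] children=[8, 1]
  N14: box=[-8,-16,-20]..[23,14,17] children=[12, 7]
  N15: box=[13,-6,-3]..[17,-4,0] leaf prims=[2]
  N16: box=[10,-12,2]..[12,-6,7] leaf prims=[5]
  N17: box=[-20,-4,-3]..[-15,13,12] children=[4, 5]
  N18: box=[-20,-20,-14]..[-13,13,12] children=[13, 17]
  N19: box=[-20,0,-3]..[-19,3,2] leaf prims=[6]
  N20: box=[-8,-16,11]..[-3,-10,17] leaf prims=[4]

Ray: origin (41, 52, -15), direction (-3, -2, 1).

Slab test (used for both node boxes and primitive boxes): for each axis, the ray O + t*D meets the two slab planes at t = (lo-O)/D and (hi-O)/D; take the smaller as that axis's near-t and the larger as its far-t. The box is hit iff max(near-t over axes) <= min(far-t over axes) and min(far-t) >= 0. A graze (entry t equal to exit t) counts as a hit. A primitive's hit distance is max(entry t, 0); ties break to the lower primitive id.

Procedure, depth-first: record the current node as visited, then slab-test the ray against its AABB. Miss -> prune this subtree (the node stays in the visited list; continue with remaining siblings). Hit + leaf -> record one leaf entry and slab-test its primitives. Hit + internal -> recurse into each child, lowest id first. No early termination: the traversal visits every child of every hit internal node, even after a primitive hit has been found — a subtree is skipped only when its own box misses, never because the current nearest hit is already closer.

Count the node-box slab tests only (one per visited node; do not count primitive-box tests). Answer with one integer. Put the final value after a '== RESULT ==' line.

Trace the traversal:
N0 x:[6,61/3] y:[19,36] z:[-5,32] -> hit [19,61/3], descend [14, 18]
  N14 x:[6,49/3] y:[19,34] z:[-5,32] -> miss, prune
  N18 x:[18,61/3] y:[39/2,36] z:[1,27] -> hit [39/2,61/3], descend [13, 17]
    N13 x:[18,20] y:[33,36] z:[1,20] -> miss, prune
    N17 x:[56/3,61/3] y:[39/2,28] z:[12,27] -> hit [39/2,61/3], descend [4, 5]
      N4 x:[56/3,61/3] y:[55/2,28] z:[24,27] -> miss, prune
      N5 x:[59/3,61/3] y:[39/2,26] z:[12,21] -> hit [59/3,61/3], descend [3, 19]
        N3 x:[59/3,61/3] y:[39/2,41/2] z:[19,21] -> hit [59/3,61/3] leaf, test {P10@t=59/3}
        N19 x:[20,61/3] y:[49/2,26] z:[12,17] -> miss, prune

9 AABB tests over nodes [0, 14, 18, 13, 17, 4, 5, 3, 19]; 1 leaf entered; closest P10.

== RESULT ==
9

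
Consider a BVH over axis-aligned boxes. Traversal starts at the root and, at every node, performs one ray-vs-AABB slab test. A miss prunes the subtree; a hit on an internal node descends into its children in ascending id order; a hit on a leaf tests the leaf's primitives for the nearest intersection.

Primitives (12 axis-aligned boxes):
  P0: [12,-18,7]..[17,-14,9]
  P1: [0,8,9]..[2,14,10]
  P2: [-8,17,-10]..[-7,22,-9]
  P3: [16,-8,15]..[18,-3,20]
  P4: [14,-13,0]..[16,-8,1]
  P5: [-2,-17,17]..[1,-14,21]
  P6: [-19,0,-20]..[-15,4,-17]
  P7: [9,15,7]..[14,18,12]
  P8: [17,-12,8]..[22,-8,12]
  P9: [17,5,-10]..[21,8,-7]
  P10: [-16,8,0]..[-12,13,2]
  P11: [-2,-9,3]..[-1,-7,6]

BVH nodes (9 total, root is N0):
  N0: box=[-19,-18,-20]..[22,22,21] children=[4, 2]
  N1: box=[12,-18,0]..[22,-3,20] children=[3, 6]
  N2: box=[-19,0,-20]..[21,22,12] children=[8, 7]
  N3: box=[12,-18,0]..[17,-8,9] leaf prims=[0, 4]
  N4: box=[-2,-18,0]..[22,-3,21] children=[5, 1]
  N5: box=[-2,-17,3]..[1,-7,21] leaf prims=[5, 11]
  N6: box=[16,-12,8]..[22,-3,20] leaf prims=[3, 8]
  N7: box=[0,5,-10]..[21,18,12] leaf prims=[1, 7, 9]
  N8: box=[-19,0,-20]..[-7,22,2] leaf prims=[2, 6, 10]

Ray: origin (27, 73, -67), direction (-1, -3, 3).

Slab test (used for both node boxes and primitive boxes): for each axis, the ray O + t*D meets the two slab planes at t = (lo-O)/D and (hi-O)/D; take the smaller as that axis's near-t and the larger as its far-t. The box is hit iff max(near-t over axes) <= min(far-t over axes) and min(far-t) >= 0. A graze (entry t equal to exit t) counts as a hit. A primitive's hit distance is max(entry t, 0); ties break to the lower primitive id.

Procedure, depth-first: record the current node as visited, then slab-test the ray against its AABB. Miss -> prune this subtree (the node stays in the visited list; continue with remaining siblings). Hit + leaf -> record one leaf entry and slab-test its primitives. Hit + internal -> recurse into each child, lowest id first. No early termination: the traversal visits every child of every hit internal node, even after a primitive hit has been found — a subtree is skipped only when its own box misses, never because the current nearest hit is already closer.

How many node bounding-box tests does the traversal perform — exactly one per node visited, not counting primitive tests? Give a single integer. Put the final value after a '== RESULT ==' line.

Traverse from the root:
N0 x:[5,46] y:[17,91/3] z:[47/3,88/3] -> hit [17,88/3], descend [2, 4]
  N2 x:[6,46] y:[17,73/3] z:[47/3,79/3] -> hit [17,73/3], descend [7, 8]
    N7 x:[6,27] y:[55/3,68/3] z:[19,79/3] -> hit [19,68/3] leaf, test {P1(miss), P7(miss), P9(miss)}
    N8 x:[34,46] y:[17,73/3] z:[47/3,23] -> miss, prune
  N4 x:[5,29] y:[76/3,91/3] z:[67/3,88/3] -> hit [76/3,29], descend [1, 5]
    N1 x:[5,15] y:[76/3,91/3] z:[67/3,29] -> miss, prune
    N5 x:[26,29] y:[80/3,30] z:[70/3,88/3] -> hit [80/3,29] leaf, test {P5@t=29, P11(miss)}

Visited [0, 2, 7, 8, 4, 1, 5]. Tests: 7 box, 2 leaf. Nearest: P5.

== RESULT ==
7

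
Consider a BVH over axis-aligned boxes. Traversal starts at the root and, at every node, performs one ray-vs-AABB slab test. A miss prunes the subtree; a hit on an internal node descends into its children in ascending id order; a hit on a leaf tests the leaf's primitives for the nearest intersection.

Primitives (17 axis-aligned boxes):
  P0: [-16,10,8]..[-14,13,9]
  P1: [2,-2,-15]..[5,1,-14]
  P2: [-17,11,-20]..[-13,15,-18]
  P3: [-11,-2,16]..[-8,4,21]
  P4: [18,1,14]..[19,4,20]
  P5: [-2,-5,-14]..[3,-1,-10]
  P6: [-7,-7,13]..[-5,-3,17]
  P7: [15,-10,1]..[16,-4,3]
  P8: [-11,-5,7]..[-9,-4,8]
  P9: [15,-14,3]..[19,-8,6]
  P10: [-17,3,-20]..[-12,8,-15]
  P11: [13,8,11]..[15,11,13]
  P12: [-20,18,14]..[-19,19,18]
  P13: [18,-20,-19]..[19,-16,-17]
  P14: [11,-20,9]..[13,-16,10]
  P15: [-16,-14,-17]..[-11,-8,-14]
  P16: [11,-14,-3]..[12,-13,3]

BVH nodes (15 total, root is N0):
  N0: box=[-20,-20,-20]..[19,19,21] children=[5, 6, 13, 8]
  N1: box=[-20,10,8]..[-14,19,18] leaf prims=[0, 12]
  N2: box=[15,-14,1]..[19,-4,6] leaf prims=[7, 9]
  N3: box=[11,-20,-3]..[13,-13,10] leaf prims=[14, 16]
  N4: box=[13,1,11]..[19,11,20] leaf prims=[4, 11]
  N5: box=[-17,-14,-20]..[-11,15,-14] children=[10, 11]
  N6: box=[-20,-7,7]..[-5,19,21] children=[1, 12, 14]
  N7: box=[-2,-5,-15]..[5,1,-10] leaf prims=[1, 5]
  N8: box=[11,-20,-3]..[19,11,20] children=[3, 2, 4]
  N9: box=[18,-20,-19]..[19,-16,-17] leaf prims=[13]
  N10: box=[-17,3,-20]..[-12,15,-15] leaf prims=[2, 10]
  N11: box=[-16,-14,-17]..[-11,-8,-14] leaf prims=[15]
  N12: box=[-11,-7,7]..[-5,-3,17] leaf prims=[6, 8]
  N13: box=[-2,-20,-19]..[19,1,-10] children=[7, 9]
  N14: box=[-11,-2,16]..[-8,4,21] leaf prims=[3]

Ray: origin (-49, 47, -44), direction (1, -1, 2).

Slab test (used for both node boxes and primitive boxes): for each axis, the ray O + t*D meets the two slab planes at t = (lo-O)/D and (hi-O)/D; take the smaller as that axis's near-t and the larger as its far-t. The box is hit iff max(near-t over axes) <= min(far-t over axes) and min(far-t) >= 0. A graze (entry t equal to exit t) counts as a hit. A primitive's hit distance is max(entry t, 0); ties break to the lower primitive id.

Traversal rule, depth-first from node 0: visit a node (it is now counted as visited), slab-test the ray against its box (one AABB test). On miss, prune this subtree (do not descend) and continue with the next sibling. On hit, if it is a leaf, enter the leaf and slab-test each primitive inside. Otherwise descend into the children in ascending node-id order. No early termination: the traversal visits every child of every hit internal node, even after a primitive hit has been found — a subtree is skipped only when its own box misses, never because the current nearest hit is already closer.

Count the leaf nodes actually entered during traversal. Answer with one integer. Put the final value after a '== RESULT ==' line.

Walk:
N0 x:[29,68] y:[28,67] z:[12,65/2] -> hit [29,65/2], descend [5, 6, 8, 13]
  N5 x:[32,38] y:[32,61] z:[12,15] -> miss, prune
  N6 x:[29,44] y:[28,54] z:[51/2,65/2] -> hit [29,65/2], descend [1, 12, 14]
    N1 x:[29,35] y:[28,37] z:[26,31] -> hit [29,31] leaf, test {P0(miss), P12@t=29}
    N12 x:[38,44] y:[50,54] z:[51/2,61/2] -> miss, prune
    N14 x:[38,41] y:[43,49] z:[30,65/2] -> miss, prune
  N8 x:[60,68] y:[36,67] z:[41/2,32] -> miss, prune
  N13 x:[47,68] y:[46,67] z:[25/2,17] -> miss, prune

Visited [0, 5, 6, 1, 12, 14, 8, 13]. Tests: 8 box, 1 leaf. Nearest: P12.

== RESULT ==
1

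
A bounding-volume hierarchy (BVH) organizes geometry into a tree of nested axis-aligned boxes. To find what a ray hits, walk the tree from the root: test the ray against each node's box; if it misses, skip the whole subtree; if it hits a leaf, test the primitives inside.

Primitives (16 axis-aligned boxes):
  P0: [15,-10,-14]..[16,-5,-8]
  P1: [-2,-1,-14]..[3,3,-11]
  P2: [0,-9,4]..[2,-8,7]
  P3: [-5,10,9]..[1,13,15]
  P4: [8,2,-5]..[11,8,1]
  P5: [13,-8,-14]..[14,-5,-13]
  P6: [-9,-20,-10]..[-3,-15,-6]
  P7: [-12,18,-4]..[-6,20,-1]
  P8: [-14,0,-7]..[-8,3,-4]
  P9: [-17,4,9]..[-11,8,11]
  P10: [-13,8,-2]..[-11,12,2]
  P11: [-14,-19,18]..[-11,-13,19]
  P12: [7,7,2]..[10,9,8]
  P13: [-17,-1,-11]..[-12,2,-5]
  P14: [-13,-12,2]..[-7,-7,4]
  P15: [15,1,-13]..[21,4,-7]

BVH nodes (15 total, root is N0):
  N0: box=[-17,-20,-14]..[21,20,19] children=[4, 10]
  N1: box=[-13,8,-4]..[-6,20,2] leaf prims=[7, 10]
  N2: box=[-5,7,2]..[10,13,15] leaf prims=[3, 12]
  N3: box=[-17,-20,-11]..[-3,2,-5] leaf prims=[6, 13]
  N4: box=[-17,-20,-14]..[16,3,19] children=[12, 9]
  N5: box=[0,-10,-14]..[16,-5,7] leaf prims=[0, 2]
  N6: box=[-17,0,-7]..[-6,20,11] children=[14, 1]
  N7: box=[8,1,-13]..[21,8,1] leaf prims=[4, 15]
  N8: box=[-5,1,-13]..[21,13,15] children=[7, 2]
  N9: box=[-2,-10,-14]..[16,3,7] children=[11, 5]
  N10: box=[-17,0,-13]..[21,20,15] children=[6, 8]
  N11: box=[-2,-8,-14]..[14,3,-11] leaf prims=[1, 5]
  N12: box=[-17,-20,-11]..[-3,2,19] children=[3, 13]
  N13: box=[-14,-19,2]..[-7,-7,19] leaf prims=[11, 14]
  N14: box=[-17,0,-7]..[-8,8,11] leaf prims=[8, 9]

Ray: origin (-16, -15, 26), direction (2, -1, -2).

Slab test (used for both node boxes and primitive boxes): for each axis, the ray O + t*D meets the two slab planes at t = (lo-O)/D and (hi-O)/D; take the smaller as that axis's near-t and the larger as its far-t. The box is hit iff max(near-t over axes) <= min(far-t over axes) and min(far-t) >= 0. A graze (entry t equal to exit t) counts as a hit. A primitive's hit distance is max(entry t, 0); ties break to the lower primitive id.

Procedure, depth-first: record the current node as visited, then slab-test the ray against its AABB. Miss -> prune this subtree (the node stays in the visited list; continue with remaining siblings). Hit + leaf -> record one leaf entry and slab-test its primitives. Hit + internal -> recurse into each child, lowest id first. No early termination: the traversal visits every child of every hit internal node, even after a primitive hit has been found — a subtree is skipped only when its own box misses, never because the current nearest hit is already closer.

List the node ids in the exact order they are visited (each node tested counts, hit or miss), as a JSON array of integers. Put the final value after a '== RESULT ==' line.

Trace the traversal:
N0 x:[-1/2,37/2] y:[-35,5] z:[7/2,20] -> hit [7/2,5], descend [4, 10]
  N4 x:[-1/2,16] y:[-18,5] z:[7/2,20] -> hit [7/2,5], descend [9, 12]
    N9 x:[7,16] y:[-18,-5] z:[19/2,20] -> miss, prune
    N12 x:[-1/2,13/2] y:[-17,5] z:[7/2,37/2] -> hit [7/2,5], descend [3, 13]
      N3 x:[-1/2,13/2] y:[-17,5] z:[31/2,37/2] -> miss, prune
      N13 x:[1,9/2] y:[-8,4] z:[7/2,12] -> hit [7/2,4] leaf, test {P11(miss), P14(miss)}
  N10 x:[-1/2,37/2] y:[-35,-15] z:[11/2,39/2] -> miss, prune

order=[0, 4, 9, 12, 3, 13, 10]  |boxes|=7  |leaves|=1  hit=miss

== RESULT ==
[0, 4, 9, 12, 3, 13, 10]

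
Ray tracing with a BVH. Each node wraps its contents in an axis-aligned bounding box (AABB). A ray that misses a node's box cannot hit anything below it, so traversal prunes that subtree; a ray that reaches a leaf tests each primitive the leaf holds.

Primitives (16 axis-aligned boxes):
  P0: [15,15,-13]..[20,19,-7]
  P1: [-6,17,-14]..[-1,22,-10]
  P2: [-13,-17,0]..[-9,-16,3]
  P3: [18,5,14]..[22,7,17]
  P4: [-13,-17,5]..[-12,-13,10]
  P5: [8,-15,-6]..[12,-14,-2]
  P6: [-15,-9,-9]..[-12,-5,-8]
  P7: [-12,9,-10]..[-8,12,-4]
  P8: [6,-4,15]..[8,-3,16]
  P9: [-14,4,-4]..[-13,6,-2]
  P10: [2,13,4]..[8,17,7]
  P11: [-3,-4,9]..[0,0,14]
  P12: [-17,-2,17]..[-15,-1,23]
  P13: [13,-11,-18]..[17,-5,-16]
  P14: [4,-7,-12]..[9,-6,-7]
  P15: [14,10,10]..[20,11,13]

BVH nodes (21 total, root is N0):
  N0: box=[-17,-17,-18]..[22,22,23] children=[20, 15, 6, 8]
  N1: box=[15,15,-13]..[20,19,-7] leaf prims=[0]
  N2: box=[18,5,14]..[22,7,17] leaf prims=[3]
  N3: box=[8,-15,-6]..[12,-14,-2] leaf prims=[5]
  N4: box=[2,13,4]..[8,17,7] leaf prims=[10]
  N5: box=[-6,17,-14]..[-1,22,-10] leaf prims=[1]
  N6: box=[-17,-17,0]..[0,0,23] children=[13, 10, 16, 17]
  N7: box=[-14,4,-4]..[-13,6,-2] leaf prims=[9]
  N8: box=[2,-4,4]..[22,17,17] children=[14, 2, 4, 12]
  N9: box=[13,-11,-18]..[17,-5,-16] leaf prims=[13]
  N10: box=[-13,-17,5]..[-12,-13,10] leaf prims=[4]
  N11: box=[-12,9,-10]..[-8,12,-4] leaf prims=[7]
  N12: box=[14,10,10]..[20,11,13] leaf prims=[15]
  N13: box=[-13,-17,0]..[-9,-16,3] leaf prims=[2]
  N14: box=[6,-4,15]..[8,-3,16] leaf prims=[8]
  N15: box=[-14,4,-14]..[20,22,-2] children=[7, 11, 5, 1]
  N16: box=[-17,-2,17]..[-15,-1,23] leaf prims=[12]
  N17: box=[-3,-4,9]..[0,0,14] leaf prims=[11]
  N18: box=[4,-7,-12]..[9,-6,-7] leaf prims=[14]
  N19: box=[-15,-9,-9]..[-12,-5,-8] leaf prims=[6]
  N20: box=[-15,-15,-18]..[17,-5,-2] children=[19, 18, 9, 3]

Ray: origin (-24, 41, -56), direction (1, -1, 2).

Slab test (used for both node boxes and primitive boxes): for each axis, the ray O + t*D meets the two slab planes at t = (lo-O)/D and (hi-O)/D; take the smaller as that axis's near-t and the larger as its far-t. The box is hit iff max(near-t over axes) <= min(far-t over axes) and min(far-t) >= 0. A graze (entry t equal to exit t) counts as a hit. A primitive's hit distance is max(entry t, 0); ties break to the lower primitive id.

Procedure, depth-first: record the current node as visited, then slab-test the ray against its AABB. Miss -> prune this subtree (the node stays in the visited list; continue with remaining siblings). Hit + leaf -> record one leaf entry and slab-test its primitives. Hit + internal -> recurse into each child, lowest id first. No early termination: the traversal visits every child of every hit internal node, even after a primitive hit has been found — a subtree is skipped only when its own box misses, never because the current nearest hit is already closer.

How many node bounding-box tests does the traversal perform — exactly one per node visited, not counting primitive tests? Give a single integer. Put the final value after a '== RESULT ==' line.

Traverse from the root:
N0 x:[7,46] y:[19,58] z:[19,79/2] -> hit [19,79/2], descend [6, 8, 15, 20]
  N6 x:[7,24] y:[41,58] z:[28,79/2] -> miss, prune
  N8 x:[26,46] y:[24,45] z:[30,73/2] -> hit [30,73/2], descend [2, 4, 12, 14]
    N2 x:[42,46] y:[34,36] z:[35,73/2] -> miss, prune
    N4 x:[26,32] y:[24,28] z:[30,63/2] -> miss, prune
    N12 x:[38,44] y:[30,31] z:[33,69/2] -> miss, prune
    N14 x:[30,32] y:[44,45] z:[71/2,36] -> miss, prune
  N15 x:[10,44] y:[19,37] z:[21,27] -> hit [21,27], descend [1, 5, 7, 11]
    N1 x:[39,44] y:[22,26] z:[43/2,49/2] -> miss, prune
    N5 x:[18,23] y:[19,24] z:[21,23] -> hit [21,23] leaf, test {P1@t=21}
    N7 x:[10,11] y:[35,37] z:[26,27] -> miss, prune
    N11 x:[12,16] y:[29,32] z:[23,26] -> miss, prune
  N20 x:[9,41] y:[46,56] z:[19,27] -> miss, prune

order=[0, 6, 8, 2, 4, 12, 14, 15, 1, 5, 7, 11, 20]  |boxes|=13  |leaves|=1  hit=P1

== RESULT ==
13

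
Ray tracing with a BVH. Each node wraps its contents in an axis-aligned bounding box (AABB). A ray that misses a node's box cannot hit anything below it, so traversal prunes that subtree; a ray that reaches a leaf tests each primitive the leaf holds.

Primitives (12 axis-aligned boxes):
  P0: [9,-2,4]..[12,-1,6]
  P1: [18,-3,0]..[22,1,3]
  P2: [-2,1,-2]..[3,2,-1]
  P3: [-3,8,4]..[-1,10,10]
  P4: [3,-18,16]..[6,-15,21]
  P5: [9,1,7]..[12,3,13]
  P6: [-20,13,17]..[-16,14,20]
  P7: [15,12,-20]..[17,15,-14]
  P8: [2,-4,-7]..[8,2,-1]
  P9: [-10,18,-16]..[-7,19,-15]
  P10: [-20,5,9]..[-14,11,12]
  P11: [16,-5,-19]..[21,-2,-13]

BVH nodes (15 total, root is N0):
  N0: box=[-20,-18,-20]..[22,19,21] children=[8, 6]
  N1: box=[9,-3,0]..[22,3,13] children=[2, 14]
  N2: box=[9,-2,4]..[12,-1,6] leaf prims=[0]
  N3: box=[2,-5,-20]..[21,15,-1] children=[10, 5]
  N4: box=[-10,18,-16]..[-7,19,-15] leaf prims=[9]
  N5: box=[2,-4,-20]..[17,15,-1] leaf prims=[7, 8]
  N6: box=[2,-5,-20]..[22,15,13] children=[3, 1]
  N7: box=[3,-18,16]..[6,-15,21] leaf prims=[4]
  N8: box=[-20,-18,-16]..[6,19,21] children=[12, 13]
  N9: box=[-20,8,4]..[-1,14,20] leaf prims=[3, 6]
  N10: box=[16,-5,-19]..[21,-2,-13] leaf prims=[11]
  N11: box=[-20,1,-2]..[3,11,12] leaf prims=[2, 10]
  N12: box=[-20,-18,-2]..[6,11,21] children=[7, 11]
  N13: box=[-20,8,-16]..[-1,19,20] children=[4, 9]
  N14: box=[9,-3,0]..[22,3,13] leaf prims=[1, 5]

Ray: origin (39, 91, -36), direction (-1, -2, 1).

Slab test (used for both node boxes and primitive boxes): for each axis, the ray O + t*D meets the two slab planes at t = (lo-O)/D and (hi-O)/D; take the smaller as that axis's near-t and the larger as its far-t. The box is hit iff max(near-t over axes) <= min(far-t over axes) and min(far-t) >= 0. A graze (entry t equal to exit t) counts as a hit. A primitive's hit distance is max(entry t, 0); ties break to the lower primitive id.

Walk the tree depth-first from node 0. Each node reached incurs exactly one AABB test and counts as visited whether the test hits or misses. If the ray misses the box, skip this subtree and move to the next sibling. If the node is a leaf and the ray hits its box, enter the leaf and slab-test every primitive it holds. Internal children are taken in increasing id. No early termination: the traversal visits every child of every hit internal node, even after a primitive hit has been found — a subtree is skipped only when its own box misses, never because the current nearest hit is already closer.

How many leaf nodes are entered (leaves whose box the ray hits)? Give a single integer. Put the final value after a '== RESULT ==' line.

Traverse from the root:
N0 x:[17,59] y:[36,109/2] z:[16,57] -> hit [36,109/2], descend [6, 8]
  N6 x:[17,37] y:[38,48] z:[16,49] -> miss, prune
  N8 x:[33,59] y:[36,109/2] z:[20,57] -> hit [36,109/2], descend [12, 13]
    N12 x:[33,59] y:[40,109/2] z:[34,57] -> hit [40,109/2], descend [7, 11]
      N7 x:[33,36] y:[53,109/2] z:[52,57] -> miss, prune
      N11 x:[36,59] y:[40,45] z:[34,48] -> hit [40,45] leaf, test {P2(miss), P10(miss)}
    N13 x:[40,59] y:[36,83/2] z:[20,56] -> hit [40,83/2], descend [4, 9]
      N4 x:[46,49] y:[36,73/2] z:[20,21] -> miss, prune
      N9 x:[40,59] y:[77/2,83/2] z:[40,56] -> hit [40,83/2] leaf, test {P3@t=81/2, P6(miss)}

Visited [0, 6, 8, 12, 7, 11, 13, 4, 9]. Tests: 9 box, 2 leaf. Nearest: P3.

== RESULT ==
2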